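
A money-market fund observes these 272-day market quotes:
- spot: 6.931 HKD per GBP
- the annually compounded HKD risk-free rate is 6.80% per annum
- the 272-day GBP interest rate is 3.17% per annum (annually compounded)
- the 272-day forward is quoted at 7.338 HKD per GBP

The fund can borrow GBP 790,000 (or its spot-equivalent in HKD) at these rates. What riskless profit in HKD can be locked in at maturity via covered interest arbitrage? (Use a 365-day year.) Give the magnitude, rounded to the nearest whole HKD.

HKD 182,800

T = 272/365 years.
Invest the GBP and cover forward: 790,000 × 1.023528855 × 7.338 = HKD 5,933,417.24.
Convert at spot and invest in HKD: 790,000 × 6.931 × 1.050247011 = HKD 5,750,617.01.
The quoted forward overvalues GBP, so borrow HKD, buy GBP at spot, deposit the GBP at 3.17%, and sell the proceeds forward at 7.338.
Arbitrage profit = |5,933,417.24 − 5,750,617.01| = HKD 182,800.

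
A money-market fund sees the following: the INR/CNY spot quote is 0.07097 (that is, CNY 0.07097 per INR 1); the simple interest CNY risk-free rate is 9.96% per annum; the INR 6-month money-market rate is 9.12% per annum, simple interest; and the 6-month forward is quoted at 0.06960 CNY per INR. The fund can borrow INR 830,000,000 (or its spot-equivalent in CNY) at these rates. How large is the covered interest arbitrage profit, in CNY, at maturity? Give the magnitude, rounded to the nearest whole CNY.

CNY 1,436,353

T = 6/12 years.
Invest the INR and cover forward: 830,000,000 × 1.045600 × 0.06960 = CNY 60,402,220.80.
Convert at spot and invest in CNY: 830,000,000 × 0.07097 × 1.049800 = CNY 61,838,573.98.
The quoted forward undervalues INR, so borrow INR, convert to CNY at spot, deposit the CNY at 9.96%, and buy INR forward at 0.06960 to cover the loan.
The gap between the two covered legs is CNY 1,436,353.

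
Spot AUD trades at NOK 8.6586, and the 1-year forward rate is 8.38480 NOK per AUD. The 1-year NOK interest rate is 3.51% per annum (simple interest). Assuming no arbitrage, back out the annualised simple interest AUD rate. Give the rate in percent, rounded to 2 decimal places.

T = 1 year.
CIP gives F = S · g_NOK/g_AUD, so g_NOK/g_AUD = 8.3848/8.6586 = 0.9683783.
The NOK side grows by 1 + 0.0351×1 = 1.035100.
That pins the AUD growth at 1.0689004.
r = (1.0689004 − 1)/1 = 0.068900 → 6.89%.

6.89%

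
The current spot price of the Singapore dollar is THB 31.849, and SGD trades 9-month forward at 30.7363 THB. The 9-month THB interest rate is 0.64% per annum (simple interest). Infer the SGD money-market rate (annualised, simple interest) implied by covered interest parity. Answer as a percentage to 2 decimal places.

5.49%

T = 9/12 years.
F/S = 30.7363/31.849 = 0.9650633 = (growth of THB) / (growth of SGD).
THB growth factor: 1 + 0.0064×9/12 = 1.004800.
That pins the SGD growth at 1.0411752.
(1.0411752 − 1)/T = 0.054900, i.e. 5.49%.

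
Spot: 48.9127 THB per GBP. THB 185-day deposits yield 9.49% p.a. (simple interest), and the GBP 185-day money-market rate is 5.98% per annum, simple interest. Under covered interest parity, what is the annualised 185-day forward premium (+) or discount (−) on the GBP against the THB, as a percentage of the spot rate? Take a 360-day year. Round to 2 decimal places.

+3.41%

T = 185/360 years.
CIP forward (THB per GBP) = 48.9127 × 1.0487681/1.0307306 = 49.7686587.
Annualised premium = (F − S)/S × (1/T) = (49.7686587 − 48.9127)/48.9127 ÷ (185/360) = 3.41%.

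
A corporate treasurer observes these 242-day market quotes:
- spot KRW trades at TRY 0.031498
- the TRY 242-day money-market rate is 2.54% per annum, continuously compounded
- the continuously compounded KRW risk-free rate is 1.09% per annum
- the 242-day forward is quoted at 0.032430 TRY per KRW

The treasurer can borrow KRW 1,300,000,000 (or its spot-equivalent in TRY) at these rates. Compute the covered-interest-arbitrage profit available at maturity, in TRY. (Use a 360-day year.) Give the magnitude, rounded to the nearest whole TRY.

T = 242/360 years.
Invest the KRW and cover forward: 1,300,000,000 × 1.007354132 × 0.032430 = TRY 42,469,042.85.
Convert at spot and invest in TRY: 1,300,000,000 × 0.031498 × 1.017221046 = TRY 41,652,557.06.
The quoted forward overvalues KRW, so borrow TRY, buy KRW at spot, deposit the KRW at 1.09%, and sell the proceeds forward at 0.032430.
The gap between the two covered legs is TRY 816,486.

TRY 816,486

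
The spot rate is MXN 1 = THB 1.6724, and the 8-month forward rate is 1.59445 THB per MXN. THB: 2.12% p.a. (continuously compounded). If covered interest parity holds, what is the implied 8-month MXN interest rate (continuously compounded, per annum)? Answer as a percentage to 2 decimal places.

9.28%

T = 8/12 years.
F/S = 1.59445/1.6724 = 0.9533903 = (growth of THB) / (growth of MXN).
THB growth factor: e^(0.0212×8/12) = 1.0142337.
So the MXN growth factor = 1.0638179.
r = ln(1.0638179)/(8/12) = 0.092796 → 9.28%.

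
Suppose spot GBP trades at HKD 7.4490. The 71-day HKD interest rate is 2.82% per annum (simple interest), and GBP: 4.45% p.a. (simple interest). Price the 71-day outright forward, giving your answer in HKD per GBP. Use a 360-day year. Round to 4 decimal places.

T = 71/360 years.
Growth of 1 HKD over T: 1 + 0.0282×71/360 = 1.0055617.
Growth of 1 GBP over T: 1 + 0.0445×71/360 = 1.0087764.
Forward (HKD per GBP) = 7.449 × 1.0055617 / 1.0087764 = 7.425262.

7.4253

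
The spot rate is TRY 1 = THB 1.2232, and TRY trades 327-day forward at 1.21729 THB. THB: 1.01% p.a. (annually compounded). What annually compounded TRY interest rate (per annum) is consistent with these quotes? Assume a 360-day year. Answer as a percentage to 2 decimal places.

T = 327/360 years.
CIP gives F = S · g_THB/g_TRY, so g_THB/g_TRY = 1.21729/1.2232 = 0.9951684.
THB growth factor: (1 + 0.0101)^(327/360) = 1.0091699.
Hence g_TRY = 1.0140695.
r = 1.0140695^(360/327) − 1 = 0.015500 → 1.55%.

1.55%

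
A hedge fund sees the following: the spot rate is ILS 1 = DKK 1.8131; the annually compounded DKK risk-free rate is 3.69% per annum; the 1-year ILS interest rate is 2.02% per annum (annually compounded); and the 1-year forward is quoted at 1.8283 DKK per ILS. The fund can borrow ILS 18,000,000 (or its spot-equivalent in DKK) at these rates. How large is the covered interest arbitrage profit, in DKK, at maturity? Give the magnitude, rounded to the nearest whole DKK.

DKK 265,891

T = 1 year.
Route A — deposit ILS, sell forward: 18,000,000 × 1.020200 × 1.8283 = DKK 33,574,169.88.
Route B — convert at spot, deposit DKK: 18,000,000 × 1.8131 × 1.036900 = DKK 33,840,061.02.
The quoted forward undervalues ILS, so borrow ILS, convert to DKK at spot, deposit the DKK at 3.69%, and buy ILS forward at 1.8283 to cover the loan.
Profit = 33,840,061.02 − 33,574,169.88 = DKK 265,891.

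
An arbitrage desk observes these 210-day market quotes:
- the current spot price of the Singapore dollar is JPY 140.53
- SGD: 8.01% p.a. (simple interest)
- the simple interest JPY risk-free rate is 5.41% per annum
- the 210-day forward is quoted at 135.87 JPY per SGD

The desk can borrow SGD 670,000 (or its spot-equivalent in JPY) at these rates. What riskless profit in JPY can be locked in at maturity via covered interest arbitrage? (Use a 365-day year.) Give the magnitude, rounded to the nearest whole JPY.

T = 210/365 years.
Invest the SGD and cover forward: 670,000 × 1.0460849315 × 135.87 = JPY 95,228,144.96.
Convert at spot and invest in JPY: 670,000 × 140.53 × 1.0311260274 = JPY 97,085,774.22.
The quoted forward undervalues SGD, so borrow SGD, convert to JPY at spot, deposit the JPY at 5.41%, and buy SGD forward at 135.87 to cover the loan.
Arbitrage profit = |95,228,144.96 − 97,085,774.22| = JPY 1,857,629.

JPY 1,857,629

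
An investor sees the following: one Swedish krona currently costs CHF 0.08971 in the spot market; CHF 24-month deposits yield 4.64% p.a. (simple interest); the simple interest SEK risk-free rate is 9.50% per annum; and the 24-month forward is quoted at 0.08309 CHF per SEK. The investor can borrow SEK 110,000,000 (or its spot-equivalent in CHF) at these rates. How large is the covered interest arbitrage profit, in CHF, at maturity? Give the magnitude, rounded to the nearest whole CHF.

T = 2 years.
Route A — deposit SEK, sell forward: 110,000,000 × 1.190000 × 0.08309 = CHF 10,876,481.00.
Route B — convert at spot, deposit CHF: 110,000,000 × 0.08971 × 1.092800 = CHF 10,783,859.68.
The quoted forward overvalues SEK, so borrow CHF, buy SEK at spot, deposit the SEK at 9.50%, and sell the proceeds forward at 0.08309.
Profit = 10,876,481.00 − 10,783,859.68 = CHF 92,621.

CHF 92,621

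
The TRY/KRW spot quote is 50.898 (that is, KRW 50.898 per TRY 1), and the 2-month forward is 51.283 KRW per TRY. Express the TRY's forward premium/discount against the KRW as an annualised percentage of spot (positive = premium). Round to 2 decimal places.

T = 2/12 years.
TRY trades forward at +0.75641% vs spot over the period.
×(1/T) gives 4.54% p.a.

+4.54%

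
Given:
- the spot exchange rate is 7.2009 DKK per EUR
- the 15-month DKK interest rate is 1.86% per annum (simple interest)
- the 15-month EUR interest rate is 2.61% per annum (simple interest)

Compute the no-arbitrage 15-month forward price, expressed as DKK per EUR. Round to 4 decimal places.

7.1355

T = 15/12 years.
DKK accumulates by 1 + 0.0186×15/12 = 1.023250.
Growth of 1 EUR over T: 1 + 0.0261×15/12 = 1.032625.
CIP: F = S · (grow DKK)/(grow EUR) = 7.2009 × 1.023250/1.032625 = 7.135524 DKK per EUR.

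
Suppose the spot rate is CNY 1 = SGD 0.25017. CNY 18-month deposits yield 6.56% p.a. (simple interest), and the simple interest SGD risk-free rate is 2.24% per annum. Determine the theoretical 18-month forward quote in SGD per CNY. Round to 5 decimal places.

T = 18/12 years.
SGD accumulates by 1 + 0.0224×18/12 = 1.033600.
Growth of 1 CNY over T: 1 + 0.0656×18/12 = 1.098400.
So F = 0.25017 × 1.033600 / 1.098400 = 0.2354112 (SGD/CNY).

0.23541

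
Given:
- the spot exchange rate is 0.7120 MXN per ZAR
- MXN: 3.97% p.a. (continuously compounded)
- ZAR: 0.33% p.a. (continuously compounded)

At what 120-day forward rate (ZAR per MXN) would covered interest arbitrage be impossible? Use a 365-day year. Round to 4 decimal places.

T = 120/365 years.
Growth of 1 MXN over T: e^(0.0397×120/365) = 1.0131376.
ZAR growth factor: e^(0.0033×120/365) = 1.0010855.
CIP: F = S · (grow MXN)/(grow ZAR) = 0.712 × 1.0131376/1.0010855 = 0.7205718 MXN per ZAR.
Invert for ZAR per MXN: 1 / 0.7205718 = 1.3878.

1.3878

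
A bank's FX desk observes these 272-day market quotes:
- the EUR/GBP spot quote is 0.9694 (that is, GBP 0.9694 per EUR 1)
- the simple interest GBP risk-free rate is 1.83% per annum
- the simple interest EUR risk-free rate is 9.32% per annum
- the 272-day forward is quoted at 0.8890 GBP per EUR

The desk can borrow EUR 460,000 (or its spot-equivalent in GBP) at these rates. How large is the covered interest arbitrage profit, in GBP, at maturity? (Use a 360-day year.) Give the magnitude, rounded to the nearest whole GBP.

GBP 14,353

T = 272/360 years.
Invest the EUR and cover forward: 460,000 × 1.07041778 × 0.8890 = GBP 437,736.65.
Convert at spot and invest in GBP: 460,000 × 0.9694 × 1.01382667 = GBP 452,089.64.
The quoted forward undervalues EUR, so borrow EUR, convert to GBP at spot, deposit the GBP at 1.83%, and buy EUR forward at 0.8890 to cover the loan.
The gap between the two covered legs is GBP 14,353.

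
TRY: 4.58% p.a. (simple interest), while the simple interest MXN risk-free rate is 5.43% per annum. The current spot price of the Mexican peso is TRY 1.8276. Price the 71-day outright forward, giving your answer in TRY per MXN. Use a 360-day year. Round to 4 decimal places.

T = 71/360 years.
TRY growth factor: 1 + 0.0458×71/360 = 1.0090328.
Growth of 1 MXN over T: 1 + 0.0543×71/360 = 1.0107092.
So F = 1.8276 × 1.0090328 / 1.0107092 = 1.824569 (TRY/MXN).

1.8246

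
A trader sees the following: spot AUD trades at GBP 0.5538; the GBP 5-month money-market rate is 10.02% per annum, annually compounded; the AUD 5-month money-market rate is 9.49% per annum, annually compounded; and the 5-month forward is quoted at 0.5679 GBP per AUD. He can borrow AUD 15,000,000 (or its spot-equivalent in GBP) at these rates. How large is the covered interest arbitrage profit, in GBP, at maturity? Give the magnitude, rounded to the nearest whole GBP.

T = 5/12 years.
Keep in AUD, deliver into the forward: 15,000,000·1.038498858·0.5679 = GBP 8,846,452.52.
Swap to GBP now, deposit: 15,000,000·0.5538·1.040590485 = GBP 8,644,185.16.
The quoted forward overvalues AUD, so borrow GBP, buy AUD at spot, deposit the AUD at 9.49%, and sell the proceeds forward at 0.5679.
Arbitrage profit = |8,846,452.52 − 8,644,185.16| = GBP 202,267.

GBP 202,267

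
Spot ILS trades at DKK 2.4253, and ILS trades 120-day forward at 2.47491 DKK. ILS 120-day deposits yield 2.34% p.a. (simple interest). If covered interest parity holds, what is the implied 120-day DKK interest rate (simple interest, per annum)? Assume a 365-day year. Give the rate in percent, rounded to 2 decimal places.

8.61%

T = 120/365 years.
CIP gives F = S · g_DKK/g_ILS, so g_DKK/g_ILS = 2.47491/2.4253 = 1.0204552.
ILS growth factor: 1 + 0.0234×120/365 = 1.0076932.
So the DKK growth factor = 1.0283058.
r = (1.0283058 − 1)/(120/365) = 0.086097 → 8.61%.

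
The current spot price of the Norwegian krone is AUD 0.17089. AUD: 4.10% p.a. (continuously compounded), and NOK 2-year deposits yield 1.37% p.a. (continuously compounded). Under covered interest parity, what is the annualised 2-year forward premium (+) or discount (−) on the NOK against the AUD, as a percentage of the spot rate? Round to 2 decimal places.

T = 2 years.
CIP forward (AUD per NOK) = 0.17089 × 1.0854558/1.0277788 = 0.18048002.
Annualised premium = (F − S)/S × (1/T) = (0.18048002 − 0.17089)/0.17089 ÷ 2 = 2.81%.

+2.81%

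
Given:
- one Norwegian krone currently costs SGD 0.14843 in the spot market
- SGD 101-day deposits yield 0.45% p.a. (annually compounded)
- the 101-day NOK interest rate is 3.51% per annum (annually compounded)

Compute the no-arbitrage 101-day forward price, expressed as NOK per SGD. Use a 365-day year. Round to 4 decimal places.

6.7934

T = 101/365 years.
SGD accumulates by (1 + 0.0045)^(101/365) = 1.0012432.
NOK growth factor: (1 + 0.0351)^(101/365) = 1.0095917.
Forward (SGD per NOK) = 0.14843 × 1.0012432 / 1.0095917 = 0.1472026.
Quoted the other way: 1/0.1472026 = 6.7934 NOK per SGD.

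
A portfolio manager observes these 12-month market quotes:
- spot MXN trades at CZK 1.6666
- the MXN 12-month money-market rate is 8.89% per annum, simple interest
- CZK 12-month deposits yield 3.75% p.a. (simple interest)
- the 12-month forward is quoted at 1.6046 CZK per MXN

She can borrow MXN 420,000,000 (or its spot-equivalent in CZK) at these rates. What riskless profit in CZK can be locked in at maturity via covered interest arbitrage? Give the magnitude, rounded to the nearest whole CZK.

CZK 7,623,605

T = 1 year.
Invest the MXN and cover forward: 420,000,000 × 1.088900 × 1.6046 = CZK 733,844,554.80.
Convert at spot and invest in CZK: 420,000,000 × 1.6666 × 1.037500 = CZK 726,220,950.00.
The quoted forward overvalues MXN, so borrow CZK, buy MXN at spot, deposit the MXN at 8.89%, and sell the proceeds forward at 1.6046.
Profit = 733,844,554.80 − 726,220,950.00 = CZK 7,623,605.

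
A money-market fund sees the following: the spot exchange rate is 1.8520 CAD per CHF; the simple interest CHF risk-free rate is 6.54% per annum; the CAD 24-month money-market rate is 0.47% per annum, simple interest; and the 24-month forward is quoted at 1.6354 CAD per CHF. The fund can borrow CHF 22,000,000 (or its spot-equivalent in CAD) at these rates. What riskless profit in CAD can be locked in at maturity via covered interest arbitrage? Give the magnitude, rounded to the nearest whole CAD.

CAD 442,167

T = 2 years.
Route A — deposit CHF, sell forward: 22,000,000 × 1.130800 × 1.6354 = CAD 40,684,827.04.
Route B — convert at spot, deposit CAD: 22,000,000 × 1.8520 × 1.009400 = CAD 41,126,993.60.
The quoted forward undervalues CHF, so borrow CHF, convert to CAD at spot, deposit the CAD at 0.47%, and buy CHF forward at 1.6354 to cover the loan.
The gap between the two covered legs is CAD 442,167.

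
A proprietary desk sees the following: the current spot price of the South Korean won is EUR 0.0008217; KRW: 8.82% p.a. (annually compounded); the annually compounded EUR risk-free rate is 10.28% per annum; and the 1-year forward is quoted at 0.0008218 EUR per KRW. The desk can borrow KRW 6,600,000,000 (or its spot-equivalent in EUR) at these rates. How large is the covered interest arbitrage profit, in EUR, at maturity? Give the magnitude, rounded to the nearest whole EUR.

EUR 78,461

T = 1 year.
Keep in KRW, deliver into the forward: 6,600,000,000·1.088200·0.0008218 = EUR 5,902,266.22.
Swap to EUR now, deposit: 6,600,000,000·0.0008217·1.102800 = EUR 5,980,727.02.
The quoted forward undervalues KRW, so borrow KRW, convert to EUR at spot, deposit the EUR at 10.28%, and buy KRW forward at 0.0008218 to cover the loan.
The gap between the two covered legs is EUR 78,461.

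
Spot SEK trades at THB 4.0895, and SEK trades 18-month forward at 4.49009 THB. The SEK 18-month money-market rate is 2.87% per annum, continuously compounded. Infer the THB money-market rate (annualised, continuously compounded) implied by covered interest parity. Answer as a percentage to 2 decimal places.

T = 18/12 years.
CIP gives F = S · g_THB/g_SEK, so g_THB/g_SEK = 4.49009/4.0895 = 1.0979557.
SEK growth factor: e^(0.0287×18/12) = 1.0439901.
So the THB growth factor = 1.1462549.
r = ln(1.1462549)/(18/12) = 0.091000 → 9.10%.

9.10%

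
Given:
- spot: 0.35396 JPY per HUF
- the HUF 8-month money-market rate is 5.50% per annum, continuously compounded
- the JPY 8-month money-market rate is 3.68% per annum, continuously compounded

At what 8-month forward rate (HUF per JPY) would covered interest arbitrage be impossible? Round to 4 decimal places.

2.8597

T = 8/12 years.
JPY growth factor: e^(0.0368×8/12) = 1.0248368.
HUF growth factor: e^(0.0550×8/12) = 1.0373472.
So F = 0.35396 × 1.0248368 / 1.0373472 = 0.3496912 (JPY/HUF).
Quoted the other way: 1/0.3496912 = 2.8597 HUF per JPY.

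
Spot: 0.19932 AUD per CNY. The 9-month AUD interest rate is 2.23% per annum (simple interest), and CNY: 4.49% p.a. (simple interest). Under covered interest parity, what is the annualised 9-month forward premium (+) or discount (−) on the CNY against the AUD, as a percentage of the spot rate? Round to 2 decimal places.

-2.19%

T = 9/12 years.
No-arbitrage forward: 0.19932 × 1.016725 / 1.033675 = 0.19605159 AUD/CNY.
Annualised premium = (F − S)/S × (1/T) = (0.19605159 − 0.19932)/0.19932 ÷ (9/12) = -2.19%.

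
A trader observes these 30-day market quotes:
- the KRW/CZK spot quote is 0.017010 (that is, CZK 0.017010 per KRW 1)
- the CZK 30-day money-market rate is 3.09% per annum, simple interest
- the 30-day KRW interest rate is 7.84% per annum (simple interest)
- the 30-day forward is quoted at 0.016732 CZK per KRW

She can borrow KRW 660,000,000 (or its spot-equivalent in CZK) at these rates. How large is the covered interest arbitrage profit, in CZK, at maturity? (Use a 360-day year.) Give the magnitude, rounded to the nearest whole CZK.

CZK 140,240

T = 30/360 years.
Route A — deposit KRW, sell forward: 660,000,000 × 1.0065333333 × 0.016732 = CZK 11,115,268.38.
Route B — convert at spot, deposit CZK: 660,000,000 × 0.017010 × 1.002575 = CZK 11,255,508.50.
The quoted forward undervalues KRW, so borrow KRW, convert to CZK at spot, deposit the CZK at 3.09%, and buy KRW forward at 0.016732 to cover the loan.
Arbitrage profit = |11,115,268.38 − 11,255,508.50| = CZK 140,240.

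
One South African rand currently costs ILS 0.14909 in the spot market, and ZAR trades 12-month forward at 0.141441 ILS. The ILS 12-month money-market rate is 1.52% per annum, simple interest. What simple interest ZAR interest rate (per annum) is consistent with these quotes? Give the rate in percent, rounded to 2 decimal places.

7.01%

T = 1 year.
CIP gives F = S · g_ILS/g_ZAR, so g_ILS/g_ZAR = 0.141441/0.14909 = 0.9486954.
The ILS side grows by 1 + 0.0152×1 = 1.015200.
So the ZAR growth factor = 1.0701011.
r = (1.0701011 − 1)/1 = 0.070101 → 7.01%.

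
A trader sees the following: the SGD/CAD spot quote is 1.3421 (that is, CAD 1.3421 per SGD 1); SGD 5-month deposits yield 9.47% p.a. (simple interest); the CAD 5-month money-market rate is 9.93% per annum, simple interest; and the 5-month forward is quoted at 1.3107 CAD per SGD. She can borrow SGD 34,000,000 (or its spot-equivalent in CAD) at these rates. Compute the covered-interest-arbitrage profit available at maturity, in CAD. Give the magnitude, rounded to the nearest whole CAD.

T = 5/12 years.
Invest the SGD and cover forward: 34,000,000 × 1.0394583333 × 1.3107 = CAD 46,322,213.27.
Convert at spot and invest in CAD: 34,000,000 × 1.3421 × 1.041375 = CAD 47,519,399.18.
The quoted forward undervalues SGD, so borrow SGD, convert to CAD at spot, deposit the CAD at 9.93%, and buy SGD forward at 1.3107 to cover the loan.
The gap between the two covered legs is CAD 1,197,186.

CAD 1,197,186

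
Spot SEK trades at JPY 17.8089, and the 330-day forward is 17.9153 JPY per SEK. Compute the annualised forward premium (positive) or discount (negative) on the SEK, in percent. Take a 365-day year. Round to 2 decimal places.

T = 330/365 years.
(F − S)/S = (17.9153 − 17.8089)/17.8089 = 0.0059745.
×(1/T) gives 0.66% p.a.

+0.66%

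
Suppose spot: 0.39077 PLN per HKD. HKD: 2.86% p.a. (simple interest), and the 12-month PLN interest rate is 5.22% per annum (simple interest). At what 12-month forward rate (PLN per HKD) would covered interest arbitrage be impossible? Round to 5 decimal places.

T = 1 year.
PLN accumulates by 1 + 0.0522×1 = 1.052200.
Growth of 1 HKD over T: 1 + 0.0286×1 = 1.028600.
So F = 0.39077 × 1.052200 / 1.028600 = 0.3997358 (PLN/HKD).

0.39974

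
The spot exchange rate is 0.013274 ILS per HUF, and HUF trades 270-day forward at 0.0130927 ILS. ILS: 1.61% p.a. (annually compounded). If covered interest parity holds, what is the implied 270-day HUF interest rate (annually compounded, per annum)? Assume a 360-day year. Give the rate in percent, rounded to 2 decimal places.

3.49%

T = 270/360 years.
By CIP, F/S equals the ILS-to-HUF growth ratio: 0.0130927/0.013274 = 0.9863417.
ILS growth factor: (1 + 0.0161)^(270/360) = 1.0120509.
That pins the HUF growth at 1.0260652.
Annualise: 1.0260652^(360/270) − 1 = 0.034904 = 3.49%.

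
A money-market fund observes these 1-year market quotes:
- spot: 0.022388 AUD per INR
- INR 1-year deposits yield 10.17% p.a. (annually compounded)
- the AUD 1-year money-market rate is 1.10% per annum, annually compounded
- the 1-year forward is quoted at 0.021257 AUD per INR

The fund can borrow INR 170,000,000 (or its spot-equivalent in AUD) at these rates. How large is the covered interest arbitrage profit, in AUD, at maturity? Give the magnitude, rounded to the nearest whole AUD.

T = 1 year.
Keep in INR, deliver into the forward: 170,000,000·1.101700·0.021257 = AUD 3,981,202.27.
Swap to AUD now, deposit: 170,000,000·0.022388·1.011000 = AUD 3,847,825.56.
The quoted forward overvalues INR, so borrow AUD, buy INR at spot, deposit the INR at 10.17%, and sell the proceeds forward at 0.021257.
Profit = 3,981,202.27 − 3,847,825.56 = AUD 133,377.

AUD 133,377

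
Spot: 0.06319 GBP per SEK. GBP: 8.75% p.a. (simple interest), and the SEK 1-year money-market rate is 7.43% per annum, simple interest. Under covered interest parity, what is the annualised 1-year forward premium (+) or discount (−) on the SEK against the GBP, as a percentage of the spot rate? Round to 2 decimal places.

T = 1 year.
CIP forward (GBP per SEK) = 0.06319 × 1.087500/1.074300 = 0.06396642.
(F − S)/S ÷ T = (0.06396642 − 0.06319)/0.06319/1 = 0.012287 → 1.23%.

+1.23%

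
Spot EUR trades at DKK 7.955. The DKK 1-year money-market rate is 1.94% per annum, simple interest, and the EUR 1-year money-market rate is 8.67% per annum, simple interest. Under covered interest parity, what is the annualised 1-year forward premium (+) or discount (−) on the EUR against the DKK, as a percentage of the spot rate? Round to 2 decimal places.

-6.19%

T = 1 year.
F = S · g_DKK/g_EUR = 7.955 × 1.019400/1.086700 = 7.462342.
Annualised premium = (F − S)/S × (1/T) = (7.462342 − 7.955)/7.955 ÷ 1 = -6.19%.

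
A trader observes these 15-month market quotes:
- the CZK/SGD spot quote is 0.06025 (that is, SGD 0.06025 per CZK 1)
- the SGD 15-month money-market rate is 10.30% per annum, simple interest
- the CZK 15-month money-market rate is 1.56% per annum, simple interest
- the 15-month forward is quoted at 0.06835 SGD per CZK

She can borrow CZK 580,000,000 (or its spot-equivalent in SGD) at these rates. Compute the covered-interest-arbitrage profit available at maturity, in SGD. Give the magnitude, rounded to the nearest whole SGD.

SGD 971,870

T = 15/12 years.
Invest the CZK and cover forward: 580,000,000 × 1.019500 × 0.06835 = SGD 40,416,038.50.
Convert at spot and invest in SGD: 580,000,000 × 0.06025 × 1.128750 = SGD 39,444,168.75.
The quoted forward overvalues CZK, so borrow SGD, buy CZK at spot, deposit the CZK at 1.56%, and sell the proceeds forward at 0.06835.
Arbitrage profit = |40,416,038.50 − 39,444,168.75| = SGD 971,870.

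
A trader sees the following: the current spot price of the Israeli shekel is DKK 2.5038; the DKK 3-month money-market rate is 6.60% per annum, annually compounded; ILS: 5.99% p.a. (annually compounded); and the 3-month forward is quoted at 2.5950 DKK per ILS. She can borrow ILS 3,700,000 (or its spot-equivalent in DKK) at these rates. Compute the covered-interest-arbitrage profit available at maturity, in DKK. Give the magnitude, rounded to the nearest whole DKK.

DKK 328,888

T = 3/12 years.
Route A — deposit ILS, sell forward: 3,700,000 × 1.014649914 × 2.5950 = DKK 9,742,161.15.
Route B — convert at spot, deposit DKK: 3,700,000 × 2.5038 × 1.016106668 = DKK 9,413,273.14.
The quoted forward overvalues ILS, so borrow DKK, buy ILS at spot, deposit the ILS at 5.99%, and sell the proceeds forward at 2.5950.
The gap between the two covered legs is DKK 328,888.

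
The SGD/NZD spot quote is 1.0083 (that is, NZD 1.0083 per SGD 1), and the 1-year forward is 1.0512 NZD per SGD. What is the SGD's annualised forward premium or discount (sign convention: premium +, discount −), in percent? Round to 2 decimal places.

+4.25%

T = 1 year.
SGD trades forward at +4.25469% vs spot over the period.
×(1/T) gives 4.25% p.a.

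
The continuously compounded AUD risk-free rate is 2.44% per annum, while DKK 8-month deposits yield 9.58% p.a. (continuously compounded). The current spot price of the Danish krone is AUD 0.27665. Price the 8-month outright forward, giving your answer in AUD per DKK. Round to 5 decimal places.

T = 8/12 years.
AUD growth factor: e^(0.0244×8/12) = 1.0163997.
Growth of 1 DKK over T: e^(0.0958×8/12) = 1.0659503.
So F = 0.27665 × 1.0163997 / 1.0659503 = 0.2637900 (AUD/DKK).

0.26379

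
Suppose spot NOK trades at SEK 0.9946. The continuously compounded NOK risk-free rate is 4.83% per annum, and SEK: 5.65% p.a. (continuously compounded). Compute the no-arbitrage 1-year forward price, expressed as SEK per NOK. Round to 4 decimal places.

1.0028

T = 1 year.
SEK growth factor: e^(0.0565×1) = 1.0581266.
NOK growth factor: e^(0.0483×1) = 1.0494855.
Forward (SEK per NOK) = 0.9946 × 1.0581266 / 1.0494855 = 1.002789.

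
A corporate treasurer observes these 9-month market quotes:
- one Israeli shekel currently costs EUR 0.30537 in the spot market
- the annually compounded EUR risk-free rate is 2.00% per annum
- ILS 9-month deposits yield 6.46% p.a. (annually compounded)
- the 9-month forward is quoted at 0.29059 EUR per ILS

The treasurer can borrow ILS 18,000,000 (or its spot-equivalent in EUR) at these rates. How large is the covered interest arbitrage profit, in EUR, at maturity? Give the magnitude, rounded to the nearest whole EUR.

EUR 96,855

T = 9/12 years.
Route A — deposit ILS, sell forward: 18,000,000 × 1.04806893 × 0.29059 = EUR 5,482,050.31.
Route B — convert at spot, deposit EUR: 18,000,000 × 0.30537 × 1.014962809 = EUR 5,578,905.47.
The quoted forward undervalues ILS, so borrow ILS, convert to EUR at spot, deposit the EUR at 2.00%, and buy ILS forward at 0.29059 to cover the loan.
Arbitrage profit = |5,482,050.31 − 5,578,905.47| = EUR 96,855.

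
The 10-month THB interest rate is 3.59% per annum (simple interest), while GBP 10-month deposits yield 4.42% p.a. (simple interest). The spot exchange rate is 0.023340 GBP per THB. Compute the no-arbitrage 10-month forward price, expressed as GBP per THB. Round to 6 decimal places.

0.023497

T = 10/12 years.
GBP growth factor: 1 + 0.0442×10/12 = 1.0368333.
Growth of 1 THB over T: 1 + 0.0359×10/12 = 1.0299167.
CIP: F = S · (grow GBP)/(grow THB) = 0.02334 × 1.0368333/1.0299167 = 0.02349674 GBP per THB.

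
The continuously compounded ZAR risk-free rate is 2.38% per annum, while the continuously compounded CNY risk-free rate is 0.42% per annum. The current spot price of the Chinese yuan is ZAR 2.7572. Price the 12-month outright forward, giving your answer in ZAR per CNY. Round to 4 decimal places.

T = 1 year.
Growth of 1 ZAR over T: e^(0.0238×1) = 1.0240855.
CNY accumulates by e^(0.0042×1) = 1.0042088.
CIP: F = S · (grow ZAR)/(grow CNY) = 2.7572 × 1.0240855/1.0042088 = 2.811774 ZAR per CNY.

2.8118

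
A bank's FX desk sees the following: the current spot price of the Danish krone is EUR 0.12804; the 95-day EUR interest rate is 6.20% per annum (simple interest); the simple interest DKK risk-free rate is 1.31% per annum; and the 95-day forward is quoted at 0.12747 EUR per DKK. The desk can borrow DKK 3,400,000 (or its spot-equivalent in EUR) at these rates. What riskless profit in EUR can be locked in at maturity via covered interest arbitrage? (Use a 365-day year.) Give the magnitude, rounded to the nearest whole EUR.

EUR 7,485

T = 95/365 years.
Invest the DKK and cover forward: 3,400,000 × 1.00340959 × 0.12747 = EUR 434,875.71.
Convert at spot and invest in EUR: 3,400,000 × 0.12804 × 1.01613699 = EUR 442,361.01.
The quoted forward undervalues DKK, so borrow DKK, convert to EUR at spot, deposit the EUR at 6.20%, and buy DKK forward at 0.12747 to cover the loan.
Profit = 442,361.01 − 434,875.71 = EUR 7,485.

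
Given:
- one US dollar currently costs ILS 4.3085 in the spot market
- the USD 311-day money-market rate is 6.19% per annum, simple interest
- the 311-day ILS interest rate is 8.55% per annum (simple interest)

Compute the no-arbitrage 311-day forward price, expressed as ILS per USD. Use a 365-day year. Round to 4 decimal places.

T = 311/365 years.
Growth of 1 ILS over T: 1 + 0.0855×311/365 = 1.0728507.
USD growth factor: 1 + 0.0619×311/365 = 1.0527422.
Forward (ILS per USD) = 4.3085 × 1.0728507 / 1.0527422 = 4.390797.

4.3908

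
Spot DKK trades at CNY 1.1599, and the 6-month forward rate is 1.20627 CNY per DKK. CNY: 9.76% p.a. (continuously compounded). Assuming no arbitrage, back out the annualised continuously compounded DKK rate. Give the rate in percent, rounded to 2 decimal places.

T = 6/12 years.
CIP gives F = S · g_CNY/g_DKK, so g_CNY/g_DKK = 1.20627/1.1599 = 1.0399776.
CNY growth factor: e^(0.0976×6/12) = 1.0500103.
Hence g_DKK = 1.009647.
Take logs: ln 1.009647 / (6/12) = 0.019202, so 1.92%.

1.92%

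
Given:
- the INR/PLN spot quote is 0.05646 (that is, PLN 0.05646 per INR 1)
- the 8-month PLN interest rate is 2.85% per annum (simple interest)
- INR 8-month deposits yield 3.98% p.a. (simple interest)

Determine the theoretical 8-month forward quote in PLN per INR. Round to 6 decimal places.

T = 8/12 years.
PLN accumulates by 1 + 0.0285×8/12 = 1.019000.
Growth of 1 INR over T: 1 + 0.0398×8/12 = 1.0265333.
CIP: F = S · (grow PLN)/(grow INR) = 0.05646 × 1.019000/1.0265333 = 0.05604566 PLN per INR.

0.056046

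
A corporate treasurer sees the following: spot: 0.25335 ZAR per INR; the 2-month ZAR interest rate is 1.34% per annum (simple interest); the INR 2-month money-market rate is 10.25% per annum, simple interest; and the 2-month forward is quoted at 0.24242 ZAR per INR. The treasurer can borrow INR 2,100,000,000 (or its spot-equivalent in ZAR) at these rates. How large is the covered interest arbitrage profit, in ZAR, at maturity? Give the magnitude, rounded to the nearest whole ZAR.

ZAR 15,444,394

T = 2/12 years.
Keep in INR, deliver into the forward: 2,100,000,000·1.01708333333·0.24242 = ZAR 517,778,817.50.
Swap to ZAR now, deposit: 2,100,000,000·0.25335·1.00223333333 = ZAR 533,223,211.50.
The quoted forward undervalues INR, so borrow INR, convert to ZAR at spot, deposit the ZAR at 1.34%, and buy INR forward at 0.24242 to cover the loan.
The gap between the two covered legs is ZAR 15,444,394.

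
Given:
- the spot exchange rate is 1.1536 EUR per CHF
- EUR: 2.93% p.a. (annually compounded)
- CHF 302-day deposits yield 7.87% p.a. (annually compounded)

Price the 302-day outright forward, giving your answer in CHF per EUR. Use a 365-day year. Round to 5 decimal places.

0.90113

T = 302/365 years.
Growth of 1 EUR over T: (1 + 0.0293)^(302/365) = 1.0241821.
CHF accumulates by (1 + 0.0787)^(302/365) = 1.064687.
Forward (EUR per CHF) = 1.1536 × 1.0241821 / 1.064687 = 1.109712.
Quoted the other way: 1/1.109712 = 0.90113 CHF per EUR.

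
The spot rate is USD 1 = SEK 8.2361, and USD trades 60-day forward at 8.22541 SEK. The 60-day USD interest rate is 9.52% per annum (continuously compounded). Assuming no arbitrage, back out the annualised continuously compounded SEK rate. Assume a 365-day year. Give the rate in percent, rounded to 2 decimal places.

T = 60/365 years.
By CIP, F/S equals the SEK-to-USD growth ratio: 8.22541/8.2361 = 0.9987021.
The USD side grows by e^(0.0952×60/365) = 1.0157724.
So the SEK growth factor = 1.014454.
Take logs: ln 1.014454 / (60/365) = 0.087299, so 8.73%.

8.73%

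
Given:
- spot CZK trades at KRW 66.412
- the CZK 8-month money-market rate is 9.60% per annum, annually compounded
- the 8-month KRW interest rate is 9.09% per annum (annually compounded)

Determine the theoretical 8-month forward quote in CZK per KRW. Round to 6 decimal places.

T = 8/12 years.
KRW accumulates by (1 + 0.0909)^(8/12) = 1.0597171.
CZK growth factor: (1 + 0.0960)^(8/12) = 1.0630174.
CIP: F = S · (grow KRW)/(grow CZK) = 66.412 × 1.0597171/1.0630174 = 66.20581 KRW per CZK.
Quoted the other way: 1/66.20581 = 0.015104 CZK per KRW.

0.015104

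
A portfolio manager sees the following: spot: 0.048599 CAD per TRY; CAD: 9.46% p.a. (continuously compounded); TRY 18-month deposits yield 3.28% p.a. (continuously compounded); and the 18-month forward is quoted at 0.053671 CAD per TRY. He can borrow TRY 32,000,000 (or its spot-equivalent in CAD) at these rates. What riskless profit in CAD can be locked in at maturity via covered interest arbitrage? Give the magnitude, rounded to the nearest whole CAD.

CAD 11,814

T = 18/12 years.
Keep in TRY, deliver into the forward: 32,000,000·1.050430416·0.053671 = CAD 1,804,084.83.
Swap to CAD now, deposit: 32,000,000·0.048599·1.152461397 = CAD 1,792,271.09.
The quoted forward overvalues TRY, so borrow CAD, buy TRY at spot, deposit the TRY at 3.28%, and sell the proceeds forward at 0.053671.
Profit = 1,804,084.83 − 1,792,271.09 = CAD 11,814.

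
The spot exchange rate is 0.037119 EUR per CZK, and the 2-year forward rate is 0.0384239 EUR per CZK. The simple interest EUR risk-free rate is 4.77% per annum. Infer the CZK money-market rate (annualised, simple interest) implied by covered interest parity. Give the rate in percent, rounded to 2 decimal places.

2.91%

T = 2 years.
CIP gives F = S · g_EUR/g_CZK, so g_EUR/g_CZK = 0.0384239/0.037119 = 1.0351545.
EUR growth factor: 1 + 0.0477×2 = 1.095400.
So the CZK growth factor = 1.0581995.
r = (1.0581995 − 1)/2 = 0.029100 → 2.91%.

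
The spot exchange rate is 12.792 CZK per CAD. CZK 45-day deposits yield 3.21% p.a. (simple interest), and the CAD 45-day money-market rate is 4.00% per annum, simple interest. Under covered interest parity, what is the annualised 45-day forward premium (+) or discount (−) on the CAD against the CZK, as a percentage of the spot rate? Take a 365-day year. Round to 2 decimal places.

T = 45/365 years.
CIP forward (CZK per CAD) = 12.792 × 1.0039575/1.0049315 = 12.779602.
Annualised premium = (F − S)/S × (1/T) = (12.779602 − 12.792)/12.792 ÷ (45/365) = -0.79%.

-0.79%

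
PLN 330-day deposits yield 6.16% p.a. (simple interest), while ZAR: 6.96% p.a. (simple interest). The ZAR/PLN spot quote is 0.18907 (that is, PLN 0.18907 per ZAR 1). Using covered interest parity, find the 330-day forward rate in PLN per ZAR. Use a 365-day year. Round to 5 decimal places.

0.18778

T = 330/365 years.
PLN growth factor: 1 + 0.0616×330/365 = 1.0556932.
ZAR accumulates by 1 + 0.0696×330/365 = 1.062926.
Forward (PLN per ZAR) = 0.18907 × 1.0556932 / 1.062926 = 0.1877835.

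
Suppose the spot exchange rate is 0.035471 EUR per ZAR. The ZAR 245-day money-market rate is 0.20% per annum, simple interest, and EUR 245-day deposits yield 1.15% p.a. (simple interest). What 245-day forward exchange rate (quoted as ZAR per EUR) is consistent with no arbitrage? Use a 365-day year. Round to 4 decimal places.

T = 245/365 years.
Growth of 1 EUR over T: 1 + 0.0115×245/365 = 1.00771918.
Growth of 1 ZAR over T: 1 + 0.0020×245/365 = 1.00134247.
Forward (EUR per ZAR) = 0.035471 × 1.00771918 / 1.00134247 = 0.035696885.
Quoted the other way: 1/0.035696885 = 28.0136 ZAR per EUR.

28.0136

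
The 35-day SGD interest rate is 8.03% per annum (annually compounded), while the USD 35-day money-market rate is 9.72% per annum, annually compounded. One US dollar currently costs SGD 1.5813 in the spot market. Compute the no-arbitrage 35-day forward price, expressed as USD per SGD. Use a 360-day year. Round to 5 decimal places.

T = 35/360 years.
SGD growth factor: (1 + 0.0803)^(35/360) = 1.0075376.
Growth of 1 USD over T: (1 + 0.0972)^(35/360) = 1.0090593.
So F = 1.5813 × 1.0075376 / 1.0090593 = 1.578915 (SGD/USD).
Invert for USD per SGD: 1 / 1.578915 = 0.63335.

0.63335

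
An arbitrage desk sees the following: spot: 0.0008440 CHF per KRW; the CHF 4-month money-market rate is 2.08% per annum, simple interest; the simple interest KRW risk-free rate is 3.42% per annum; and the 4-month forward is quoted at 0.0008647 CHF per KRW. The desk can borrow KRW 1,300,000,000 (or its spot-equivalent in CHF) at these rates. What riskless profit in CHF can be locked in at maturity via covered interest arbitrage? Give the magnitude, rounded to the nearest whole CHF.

CHF 32,118

T = 4/12 years.
Invest the KRW and cover forward: 1,300,000,000 × 1.011400 × 0.0008647 = CHF 1,136,924.85.
Convert at spot and invest in CHF: 1,300,000,000 × 0.0008440 × 1.006933333 = CHF 1,104,807.25.
The quoted forward overvalues KRW, so borrow CHF, buy KRW at spot, deposit the KRW at 3.42%, and sell the proceeds forward at 0.0008647.
Arbitrage profit = |1,136,924.85 − 1,104,807.25| = CHF 32,118.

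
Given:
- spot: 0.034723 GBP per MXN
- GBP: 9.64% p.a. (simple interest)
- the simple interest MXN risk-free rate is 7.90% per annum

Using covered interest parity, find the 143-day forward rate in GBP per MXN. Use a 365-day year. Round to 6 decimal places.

T = 143/365 years.
GBP accumulates by 1 + 0.0964×143/365 = 1.0377677.
MXN growth factor: 1 + 0.0790×143/365 = 1.0309507.
Forward (GBP per MXN) = 0.034723 × 1.0377677 / 1.0309507 = 0.03495260.

0.034953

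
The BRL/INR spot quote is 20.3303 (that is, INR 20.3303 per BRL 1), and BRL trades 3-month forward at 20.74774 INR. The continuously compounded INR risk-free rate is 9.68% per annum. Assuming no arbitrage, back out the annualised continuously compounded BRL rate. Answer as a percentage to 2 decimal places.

T = 3/12 years.
CIP gives F = S · g_INR/g_BRL, so g_INR/g_BRL = 20.74774/20.3303 = 1.0205329.
The INR side grows by e^(0.0968×3/12) = 1.0244952.
So the BRL growth factor = 1.0038826.
Take logs: ln 1.0038826 / (3/12) = 0.015500, so 1.55%.

1.55%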